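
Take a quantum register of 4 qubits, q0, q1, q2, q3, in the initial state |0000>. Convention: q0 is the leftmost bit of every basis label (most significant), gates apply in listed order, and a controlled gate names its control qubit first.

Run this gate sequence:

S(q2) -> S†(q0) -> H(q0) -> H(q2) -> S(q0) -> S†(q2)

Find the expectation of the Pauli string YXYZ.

The observable YXYZ averages to 0.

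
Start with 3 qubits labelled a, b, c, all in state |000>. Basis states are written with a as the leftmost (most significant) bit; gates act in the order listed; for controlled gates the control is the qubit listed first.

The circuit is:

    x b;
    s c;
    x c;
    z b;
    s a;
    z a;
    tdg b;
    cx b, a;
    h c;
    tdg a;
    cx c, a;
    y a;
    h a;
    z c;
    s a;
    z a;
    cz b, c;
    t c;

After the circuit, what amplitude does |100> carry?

The amplitude on |100> is 0.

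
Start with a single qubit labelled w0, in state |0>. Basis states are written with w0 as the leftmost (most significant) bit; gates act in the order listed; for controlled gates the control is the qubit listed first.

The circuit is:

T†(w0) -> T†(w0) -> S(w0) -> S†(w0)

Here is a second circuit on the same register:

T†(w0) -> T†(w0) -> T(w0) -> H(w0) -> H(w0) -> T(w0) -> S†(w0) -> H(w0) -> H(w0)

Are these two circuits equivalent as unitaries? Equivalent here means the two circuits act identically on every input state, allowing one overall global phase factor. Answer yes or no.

Yes: on every input state the two circuits agree up to one overall phase factor.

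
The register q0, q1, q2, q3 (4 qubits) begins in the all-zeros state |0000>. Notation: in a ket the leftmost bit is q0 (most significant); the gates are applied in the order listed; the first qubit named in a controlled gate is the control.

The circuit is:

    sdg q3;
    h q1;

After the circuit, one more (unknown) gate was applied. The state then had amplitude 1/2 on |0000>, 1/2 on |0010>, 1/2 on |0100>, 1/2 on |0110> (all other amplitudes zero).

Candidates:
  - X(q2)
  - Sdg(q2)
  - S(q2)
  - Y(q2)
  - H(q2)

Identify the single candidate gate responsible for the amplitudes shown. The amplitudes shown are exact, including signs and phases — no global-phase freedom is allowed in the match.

It was H(q2) that produced the state shown.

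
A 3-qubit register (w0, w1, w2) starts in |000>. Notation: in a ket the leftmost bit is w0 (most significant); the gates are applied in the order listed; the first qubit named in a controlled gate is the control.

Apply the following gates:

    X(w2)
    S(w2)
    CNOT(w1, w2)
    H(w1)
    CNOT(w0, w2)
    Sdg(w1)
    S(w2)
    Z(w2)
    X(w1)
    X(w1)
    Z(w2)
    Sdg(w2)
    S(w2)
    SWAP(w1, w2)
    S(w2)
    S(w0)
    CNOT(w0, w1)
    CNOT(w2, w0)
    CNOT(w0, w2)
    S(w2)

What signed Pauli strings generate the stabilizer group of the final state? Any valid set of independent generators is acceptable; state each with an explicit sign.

One valid set of independent stabilizer generators is +XII, -IZI, +IIZ (any independent generating set of the same group is equally correct). Key observation: steps 7-12 multiply out to the identity, so the circuit reduces to the remaining gates.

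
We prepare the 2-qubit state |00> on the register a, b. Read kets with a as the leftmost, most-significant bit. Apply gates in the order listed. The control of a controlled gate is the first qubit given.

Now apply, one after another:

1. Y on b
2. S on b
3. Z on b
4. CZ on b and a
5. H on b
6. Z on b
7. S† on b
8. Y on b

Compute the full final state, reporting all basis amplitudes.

The final amplitudes are -sqrt(2)/2 on |00>, sqrt(2)*I/2 on |01>, 0 on |10>, 0 on |11>.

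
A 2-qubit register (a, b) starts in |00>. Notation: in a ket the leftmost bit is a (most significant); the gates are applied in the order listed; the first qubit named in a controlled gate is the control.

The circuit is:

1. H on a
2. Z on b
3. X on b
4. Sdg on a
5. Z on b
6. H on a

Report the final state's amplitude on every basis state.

The final amplitudes are 0 on |00>, -1/2 + I/2 on |01>, 0 on |10>, -1/2 - I/2 on |11>.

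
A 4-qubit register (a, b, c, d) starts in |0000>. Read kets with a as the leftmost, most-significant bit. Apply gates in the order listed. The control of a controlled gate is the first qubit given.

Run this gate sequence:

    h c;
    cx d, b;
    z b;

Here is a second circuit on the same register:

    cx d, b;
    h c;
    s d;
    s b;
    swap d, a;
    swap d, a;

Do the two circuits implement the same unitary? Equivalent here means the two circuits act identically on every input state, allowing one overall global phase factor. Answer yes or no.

No: there is an input state on which the two circuits produce genuinely different outputs (not merely differing by a phase).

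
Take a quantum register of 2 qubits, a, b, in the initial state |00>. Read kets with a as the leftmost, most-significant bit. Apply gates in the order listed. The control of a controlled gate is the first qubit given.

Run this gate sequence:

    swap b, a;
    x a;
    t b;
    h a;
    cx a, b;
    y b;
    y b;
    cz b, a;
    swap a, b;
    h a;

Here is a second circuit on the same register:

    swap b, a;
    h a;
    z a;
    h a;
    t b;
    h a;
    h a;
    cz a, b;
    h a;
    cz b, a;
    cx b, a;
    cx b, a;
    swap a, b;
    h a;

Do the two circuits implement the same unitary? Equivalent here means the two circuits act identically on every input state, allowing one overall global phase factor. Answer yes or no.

No — the two circuits implement different unitaries, even allowing a global phase.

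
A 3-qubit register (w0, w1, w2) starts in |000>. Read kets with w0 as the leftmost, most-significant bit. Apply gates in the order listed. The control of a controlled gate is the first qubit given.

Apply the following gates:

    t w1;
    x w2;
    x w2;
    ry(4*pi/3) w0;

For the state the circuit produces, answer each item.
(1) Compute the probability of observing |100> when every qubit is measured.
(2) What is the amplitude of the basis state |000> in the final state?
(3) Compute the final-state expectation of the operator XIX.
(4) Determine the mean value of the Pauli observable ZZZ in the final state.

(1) Outcome |100> occurs with probability 3/4. Key observation: steps 2-3 multiply out to the identity, so the circuit reduces to the remaining gates.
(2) The amplitude on |000> is -1/2.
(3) In the final state, XIX has expectation 0.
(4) The expectation value of ZZZ is -1/2.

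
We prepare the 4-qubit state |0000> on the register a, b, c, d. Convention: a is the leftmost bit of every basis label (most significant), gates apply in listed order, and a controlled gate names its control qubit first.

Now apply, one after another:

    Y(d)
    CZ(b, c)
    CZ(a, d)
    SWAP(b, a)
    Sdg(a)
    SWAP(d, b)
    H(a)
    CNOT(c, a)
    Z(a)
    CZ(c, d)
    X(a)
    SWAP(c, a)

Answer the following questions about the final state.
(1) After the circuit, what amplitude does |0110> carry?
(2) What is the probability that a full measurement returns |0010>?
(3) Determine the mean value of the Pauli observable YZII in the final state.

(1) The amplitude on |0110> is sqrt(2)*I/2.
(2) Outcome |0010> occurs with probability 0.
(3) In the final state, YZII has expectation 0.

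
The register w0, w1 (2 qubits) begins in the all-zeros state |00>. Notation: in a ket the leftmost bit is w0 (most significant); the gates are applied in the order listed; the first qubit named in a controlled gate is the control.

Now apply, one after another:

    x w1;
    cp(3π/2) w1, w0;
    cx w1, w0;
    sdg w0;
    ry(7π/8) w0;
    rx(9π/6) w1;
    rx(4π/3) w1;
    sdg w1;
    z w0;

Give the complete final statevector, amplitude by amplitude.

After the circuit, the state carries amplitude -(sqrt(2) + sqrt(6))*cos(pi/16)/4 on |00>, (-sqrt(6) + sqrt(2))*cos(pi/16)/4 on |01>, -(sqrt(2) + sqrt(6))*sin(pi/16)/4 on |10>, (-sqrt(6) + sqrt(2))*sin(pi/16)/4 on |11>.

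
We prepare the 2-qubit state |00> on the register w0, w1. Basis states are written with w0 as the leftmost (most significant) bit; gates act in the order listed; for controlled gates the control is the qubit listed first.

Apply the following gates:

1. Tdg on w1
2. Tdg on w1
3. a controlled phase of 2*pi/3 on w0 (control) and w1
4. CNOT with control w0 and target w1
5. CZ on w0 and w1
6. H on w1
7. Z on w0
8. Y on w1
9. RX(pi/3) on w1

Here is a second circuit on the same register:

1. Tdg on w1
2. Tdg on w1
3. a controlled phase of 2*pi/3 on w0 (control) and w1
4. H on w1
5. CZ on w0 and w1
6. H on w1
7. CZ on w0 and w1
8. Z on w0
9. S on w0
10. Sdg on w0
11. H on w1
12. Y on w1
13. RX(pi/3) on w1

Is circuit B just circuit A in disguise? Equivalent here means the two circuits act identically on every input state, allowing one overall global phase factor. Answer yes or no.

Yes: on every input state the two circuits agree up to one overall phase factor.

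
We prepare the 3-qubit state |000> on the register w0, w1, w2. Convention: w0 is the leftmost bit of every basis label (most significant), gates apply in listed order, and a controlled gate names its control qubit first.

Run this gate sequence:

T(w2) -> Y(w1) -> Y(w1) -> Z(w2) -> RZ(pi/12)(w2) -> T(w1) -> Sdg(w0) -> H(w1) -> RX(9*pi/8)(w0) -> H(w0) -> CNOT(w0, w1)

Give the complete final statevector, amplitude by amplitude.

The final amplitudes are (sin(pi/16) + I*cos(pi/16))*exp(23*I*pi/24)/2 on |000>, 0 on |001>, (sin(pi/16) + I*cos(pi/16))*exp(23*I*pi/24)/2 on |010>, 0 on |011>, (sin(pi/16) - I*cos(pi/16))*exp(23*I*pi/24)/2 on |100>, 0 on |101>, (sin(pi/16) - I*cos(pi/16))*exp(23*I*pi/24)/2 on |110>, 0 on |111>.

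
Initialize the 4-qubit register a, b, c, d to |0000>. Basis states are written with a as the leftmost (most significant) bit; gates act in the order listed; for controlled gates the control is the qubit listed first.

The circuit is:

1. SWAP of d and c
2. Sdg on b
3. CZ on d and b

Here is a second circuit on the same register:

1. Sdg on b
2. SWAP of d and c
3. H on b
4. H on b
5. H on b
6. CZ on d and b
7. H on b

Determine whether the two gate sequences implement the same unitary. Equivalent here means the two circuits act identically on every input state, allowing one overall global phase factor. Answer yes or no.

No, they are not equivalent — no single phase factor reconciles the two unitaries.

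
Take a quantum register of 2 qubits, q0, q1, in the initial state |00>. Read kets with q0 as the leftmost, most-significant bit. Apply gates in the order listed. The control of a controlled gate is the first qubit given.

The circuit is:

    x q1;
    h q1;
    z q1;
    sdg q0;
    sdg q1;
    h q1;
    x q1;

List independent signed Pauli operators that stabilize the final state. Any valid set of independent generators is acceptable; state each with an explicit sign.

The final state is stabilized by the group generated by -IY, +ZI; other independent generating sets are equally valid.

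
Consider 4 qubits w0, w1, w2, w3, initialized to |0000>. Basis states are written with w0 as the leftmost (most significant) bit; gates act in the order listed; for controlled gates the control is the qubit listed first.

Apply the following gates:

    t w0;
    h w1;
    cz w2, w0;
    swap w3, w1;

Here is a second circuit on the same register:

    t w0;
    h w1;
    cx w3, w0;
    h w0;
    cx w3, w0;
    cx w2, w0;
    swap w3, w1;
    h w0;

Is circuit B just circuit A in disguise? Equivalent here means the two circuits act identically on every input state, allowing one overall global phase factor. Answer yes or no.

No, they are not equivalent — no single phase factor reconciles the two unitaries.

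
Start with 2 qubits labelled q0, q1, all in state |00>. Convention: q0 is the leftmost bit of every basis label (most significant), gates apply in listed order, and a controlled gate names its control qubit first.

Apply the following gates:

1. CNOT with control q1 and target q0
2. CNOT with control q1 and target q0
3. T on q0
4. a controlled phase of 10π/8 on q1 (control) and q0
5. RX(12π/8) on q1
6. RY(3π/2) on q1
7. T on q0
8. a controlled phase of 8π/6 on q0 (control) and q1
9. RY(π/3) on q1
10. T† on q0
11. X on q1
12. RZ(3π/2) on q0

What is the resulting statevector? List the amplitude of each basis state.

The resulting statevector has amplitude (-1 + sqrt(3) - sqrt(3)*I - I)*exp(I*pi/4)/4 on |00>, (-sqrt(3) - 1 - sqrt(3)*I + I)*exp(I*pi/4)/4 on |01>, 0 on |10>, 0 on |11>.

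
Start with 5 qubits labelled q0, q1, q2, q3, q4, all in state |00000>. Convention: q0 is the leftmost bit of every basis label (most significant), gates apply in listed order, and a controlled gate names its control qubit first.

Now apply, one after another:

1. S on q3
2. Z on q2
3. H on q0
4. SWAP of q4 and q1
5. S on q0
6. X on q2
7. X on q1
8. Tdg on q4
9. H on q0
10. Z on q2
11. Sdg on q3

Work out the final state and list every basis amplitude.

After the circuit, the state carries amplitude -1/2 - I/2 on |01100>, -1/2 + I/2 on |11100>, and 0 on every other basis state.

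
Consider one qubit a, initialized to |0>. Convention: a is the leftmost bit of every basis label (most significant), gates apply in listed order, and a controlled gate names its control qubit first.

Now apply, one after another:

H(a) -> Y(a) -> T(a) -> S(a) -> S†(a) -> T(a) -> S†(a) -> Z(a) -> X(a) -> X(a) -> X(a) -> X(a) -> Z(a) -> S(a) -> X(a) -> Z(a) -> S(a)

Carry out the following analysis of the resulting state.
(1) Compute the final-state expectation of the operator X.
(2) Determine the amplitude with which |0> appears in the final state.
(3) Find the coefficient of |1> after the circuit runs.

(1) In the final state, X has expectation 1. Key observation: gates 7-14 undo each other exactly, leaving only the rest of the circuit to track.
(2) |0> carries amplitude -sqrt(2)/2 in the final state.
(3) The final state's coefficient on |1> equals -sqrt(2)/2.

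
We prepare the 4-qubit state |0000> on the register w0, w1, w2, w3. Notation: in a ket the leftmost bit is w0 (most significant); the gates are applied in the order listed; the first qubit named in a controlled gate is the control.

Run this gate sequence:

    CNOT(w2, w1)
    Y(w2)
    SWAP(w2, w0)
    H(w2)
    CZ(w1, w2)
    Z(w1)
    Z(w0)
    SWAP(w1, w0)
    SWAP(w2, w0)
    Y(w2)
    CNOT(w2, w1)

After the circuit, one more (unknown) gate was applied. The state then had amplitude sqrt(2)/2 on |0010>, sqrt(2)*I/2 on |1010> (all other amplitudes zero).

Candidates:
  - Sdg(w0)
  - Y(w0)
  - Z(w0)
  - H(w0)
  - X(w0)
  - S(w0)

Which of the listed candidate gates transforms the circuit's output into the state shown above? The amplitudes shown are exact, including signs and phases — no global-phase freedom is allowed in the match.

The unique candidate consistent with the amplitudes is S(w0).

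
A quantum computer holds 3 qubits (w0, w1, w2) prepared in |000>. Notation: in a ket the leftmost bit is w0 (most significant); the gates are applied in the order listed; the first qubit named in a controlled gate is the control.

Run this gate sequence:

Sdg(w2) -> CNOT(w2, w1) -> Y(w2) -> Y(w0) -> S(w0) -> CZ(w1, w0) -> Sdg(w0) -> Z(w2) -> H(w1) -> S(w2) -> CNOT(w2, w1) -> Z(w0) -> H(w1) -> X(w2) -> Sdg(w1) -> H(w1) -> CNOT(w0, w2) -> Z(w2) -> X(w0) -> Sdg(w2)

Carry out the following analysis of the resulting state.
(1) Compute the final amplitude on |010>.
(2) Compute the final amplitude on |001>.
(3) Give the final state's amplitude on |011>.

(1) The final state's coefficient on |010> equals 0.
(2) The final state's coefficient on |001> equals sqrt(2)/2.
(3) |011> carries amplitude sqrt(2)/2 in the final state.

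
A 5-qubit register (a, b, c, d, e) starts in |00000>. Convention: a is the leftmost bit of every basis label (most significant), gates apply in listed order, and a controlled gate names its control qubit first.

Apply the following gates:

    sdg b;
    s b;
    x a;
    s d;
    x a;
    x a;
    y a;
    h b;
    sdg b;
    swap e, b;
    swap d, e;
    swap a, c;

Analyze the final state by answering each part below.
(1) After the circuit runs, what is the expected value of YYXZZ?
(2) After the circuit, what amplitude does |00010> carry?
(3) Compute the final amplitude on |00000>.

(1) The observable YYXZZ averages to 0.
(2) The final state's coefficient on |00010> equals -sqrt(2)/2.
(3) The final state's coefficient on |00000> equals -sqrt(2)*I/2.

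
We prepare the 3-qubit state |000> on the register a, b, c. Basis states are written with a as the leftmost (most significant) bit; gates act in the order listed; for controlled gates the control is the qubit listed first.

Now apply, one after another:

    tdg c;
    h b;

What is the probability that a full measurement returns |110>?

A full measurement returns |110> with probability 0.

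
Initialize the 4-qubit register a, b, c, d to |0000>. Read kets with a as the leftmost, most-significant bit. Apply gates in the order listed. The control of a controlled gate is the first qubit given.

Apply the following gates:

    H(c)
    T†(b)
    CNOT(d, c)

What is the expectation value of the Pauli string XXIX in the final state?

The observable XXIX averages to 0.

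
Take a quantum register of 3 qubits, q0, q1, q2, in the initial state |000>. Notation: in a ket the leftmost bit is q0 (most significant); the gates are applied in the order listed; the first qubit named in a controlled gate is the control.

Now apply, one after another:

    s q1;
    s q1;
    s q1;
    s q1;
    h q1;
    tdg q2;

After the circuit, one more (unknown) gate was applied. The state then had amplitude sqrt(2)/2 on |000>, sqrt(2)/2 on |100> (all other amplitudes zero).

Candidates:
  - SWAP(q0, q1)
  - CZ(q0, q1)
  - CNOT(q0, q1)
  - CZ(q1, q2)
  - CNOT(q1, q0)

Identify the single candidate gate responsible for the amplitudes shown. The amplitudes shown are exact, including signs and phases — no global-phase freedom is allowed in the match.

It was SWAP(q0, q1) that produced the state shown. Key observation: steps 1-4 multiply out to the identity, so the circuit reduces to the remaining gates.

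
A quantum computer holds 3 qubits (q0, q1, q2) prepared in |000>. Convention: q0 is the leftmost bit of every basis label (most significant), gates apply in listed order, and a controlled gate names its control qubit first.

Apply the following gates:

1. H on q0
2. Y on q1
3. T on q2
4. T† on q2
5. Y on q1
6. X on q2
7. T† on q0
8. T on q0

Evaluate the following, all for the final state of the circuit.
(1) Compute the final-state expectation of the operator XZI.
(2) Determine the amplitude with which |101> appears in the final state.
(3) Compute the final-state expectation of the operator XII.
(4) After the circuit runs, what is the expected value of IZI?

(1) In the final state, XZI has expectation 1.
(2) |101> carries amplitude sqrt(2)/2 in the final state.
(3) The observable XII averages to 1.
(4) In the final state, IZI has expectation 1.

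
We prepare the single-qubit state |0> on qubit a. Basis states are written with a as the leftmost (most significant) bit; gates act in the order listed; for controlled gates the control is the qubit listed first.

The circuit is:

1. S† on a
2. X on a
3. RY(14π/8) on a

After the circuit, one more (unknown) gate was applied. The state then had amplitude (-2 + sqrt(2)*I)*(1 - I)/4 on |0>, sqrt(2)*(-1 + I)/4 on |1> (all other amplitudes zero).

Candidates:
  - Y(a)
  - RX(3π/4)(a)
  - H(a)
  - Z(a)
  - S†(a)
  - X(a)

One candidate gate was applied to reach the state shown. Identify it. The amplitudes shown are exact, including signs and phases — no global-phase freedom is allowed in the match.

The unique candidate consistent with the amplitudes is RX(3π/4)(a).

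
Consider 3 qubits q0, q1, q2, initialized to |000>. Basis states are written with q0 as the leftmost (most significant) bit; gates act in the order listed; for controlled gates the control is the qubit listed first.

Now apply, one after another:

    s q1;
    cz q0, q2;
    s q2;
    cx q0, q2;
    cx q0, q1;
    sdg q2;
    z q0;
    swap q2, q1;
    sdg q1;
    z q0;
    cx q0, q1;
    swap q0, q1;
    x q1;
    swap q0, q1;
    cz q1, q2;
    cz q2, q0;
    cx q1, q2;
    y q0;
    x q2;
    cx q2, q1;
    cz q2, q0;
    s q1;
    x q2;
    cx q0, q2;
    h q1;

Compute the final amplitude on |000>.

|000> carries amplitude sqrt(2)/2 in the final state.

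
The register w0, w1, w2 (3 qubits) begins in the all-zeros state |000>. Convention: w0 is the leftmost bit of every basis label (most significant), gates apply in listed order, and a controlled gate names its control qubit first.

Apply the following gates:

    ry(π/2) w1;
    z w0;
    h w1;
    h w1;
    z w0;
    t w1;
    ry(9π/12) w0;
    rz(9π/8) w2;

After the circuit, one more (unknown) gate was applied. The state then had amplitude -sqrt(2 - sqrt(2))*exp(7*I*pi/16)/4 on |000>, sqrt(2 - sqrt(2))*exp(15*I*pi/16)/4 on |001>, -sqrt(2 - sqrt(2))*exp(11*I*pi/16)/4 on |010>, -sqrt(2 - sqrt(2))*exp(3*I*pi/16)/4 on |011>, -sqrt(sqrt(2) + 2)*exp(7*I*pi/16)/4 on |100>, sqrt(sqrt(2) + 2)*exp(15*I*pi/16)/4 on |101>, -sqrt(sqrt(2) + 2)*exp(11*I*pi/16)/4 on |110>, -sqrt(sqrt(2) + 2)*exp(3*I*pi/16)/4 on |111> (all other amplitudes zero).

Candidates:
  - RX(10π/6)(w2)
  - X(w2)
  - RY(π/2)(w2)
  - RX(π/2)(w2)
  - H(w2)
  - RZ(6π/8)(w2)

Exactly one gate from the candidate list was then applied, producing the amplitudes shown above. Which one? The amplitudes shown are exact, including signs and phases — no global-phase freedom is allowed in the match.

The unique candidate consistent with the amplitudes is RX(π/2)(w2). Key observation: gates 2-5 undo each other exactly, leaving only the rest of the circuit to track.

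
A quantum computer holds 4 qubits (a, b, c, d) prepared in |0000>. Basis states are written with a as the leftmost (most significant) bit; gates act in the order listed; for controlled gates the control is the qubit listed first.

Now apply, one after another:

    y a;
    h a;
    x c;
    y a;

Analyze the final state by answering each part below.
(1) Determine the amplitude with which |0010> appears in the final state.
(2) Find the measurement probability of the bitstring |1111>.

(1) The final state's coefficient on |0010> equals -sqrt(2)/2.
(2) The probability of measuring |1111> is 0.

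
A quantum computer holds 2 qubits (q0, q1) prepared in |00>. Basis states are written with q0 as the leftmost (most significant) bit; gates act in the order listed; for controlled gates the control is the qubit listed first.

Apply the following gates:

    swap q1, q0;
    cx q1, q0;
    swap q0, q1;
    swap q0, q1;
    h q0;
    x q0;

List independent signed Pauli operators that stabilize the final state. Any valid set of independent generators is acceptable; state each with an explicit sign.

The final state is stabilized by the group generated by +XI, +IZ; other independent generating sets are equally valid. Key observation: the block from step 3 through step 4 cancels to the identity and can be dropped.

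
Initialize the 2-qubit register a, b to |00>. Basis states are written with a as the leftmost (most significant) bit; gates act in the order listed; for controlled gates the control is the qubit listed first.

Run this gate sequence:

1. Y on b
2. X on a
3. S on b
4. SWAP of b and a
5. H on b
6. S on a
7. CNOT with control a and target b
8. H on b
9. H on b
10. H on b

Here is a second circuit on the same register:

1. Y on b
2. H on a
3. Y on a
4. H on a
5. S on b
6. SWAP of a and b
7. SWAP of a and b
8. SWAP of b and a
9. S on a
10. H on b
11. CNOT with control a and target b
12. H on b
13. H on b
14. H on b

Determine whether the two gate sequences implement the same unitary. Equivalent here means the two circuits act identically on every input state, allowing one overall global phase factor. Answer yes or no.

No, they are not equivalent — no single phase factor reconciles the two unitaries.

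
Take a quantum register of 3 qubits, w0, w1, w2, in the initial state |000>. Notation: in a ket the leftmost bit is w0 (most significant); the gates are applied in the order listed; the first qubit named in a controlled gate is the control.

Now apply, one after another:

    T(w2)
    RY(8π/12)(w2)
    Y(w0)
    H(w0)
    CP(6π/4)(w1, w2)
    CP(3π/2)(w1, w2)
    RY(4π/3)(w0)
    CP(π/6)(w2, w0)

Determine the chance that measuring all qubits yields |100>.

A full measurement returns |100> with probability sqrt(3)/16 + 1/8.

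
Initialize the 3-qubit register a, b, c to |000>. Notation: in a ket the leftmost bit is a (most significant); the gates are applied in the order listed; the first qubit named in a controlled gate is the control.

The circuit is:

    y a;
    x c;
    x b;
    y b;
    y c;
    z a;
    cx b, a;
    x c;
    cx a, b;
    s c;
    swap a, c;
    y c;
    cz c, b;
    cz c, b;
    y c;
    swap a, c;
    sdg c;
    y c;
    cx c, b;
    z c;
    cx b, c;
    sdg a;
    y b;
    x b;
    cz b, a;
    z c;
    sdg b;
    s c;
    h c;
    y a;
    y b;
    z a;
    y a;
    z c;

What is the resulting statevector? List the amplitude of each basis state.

After the circuit, the state carries amplitude sqrt(2)*I/2 on |100>, sqrt(2)*I/2 on |101>, and 0 on every other basis state. Key observation: steps 10-17 multiply out to the identity, so the circuit reduces to the remaining gates.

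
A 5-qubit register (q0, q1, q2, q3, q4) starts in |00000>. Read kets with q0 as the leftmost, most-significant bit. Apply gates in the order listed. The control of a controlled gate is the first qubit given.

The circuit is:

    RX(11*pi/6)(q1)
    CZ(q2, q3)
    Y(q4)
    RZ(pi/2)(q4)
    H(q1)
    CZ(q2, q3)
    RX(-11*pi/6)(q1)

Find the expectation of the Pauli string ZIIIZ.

The expectation value of ZIIIZ is -1.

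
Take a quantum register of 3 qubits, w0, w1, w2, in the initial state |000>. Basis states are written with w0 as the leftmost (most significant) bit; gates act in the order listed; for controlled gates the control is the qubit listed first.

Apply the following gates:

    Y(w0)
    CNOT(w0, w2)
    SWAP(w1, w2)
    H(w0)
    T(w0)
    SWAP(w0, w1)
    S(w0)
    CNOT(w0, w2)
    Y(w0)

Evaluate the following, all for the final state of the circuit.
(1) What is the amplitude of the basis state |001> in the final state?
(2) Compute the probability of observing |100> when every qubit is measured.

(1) The amplitude on |001> is sqrt(2)*I/2.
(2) Outcome |100> occurs with probability 0.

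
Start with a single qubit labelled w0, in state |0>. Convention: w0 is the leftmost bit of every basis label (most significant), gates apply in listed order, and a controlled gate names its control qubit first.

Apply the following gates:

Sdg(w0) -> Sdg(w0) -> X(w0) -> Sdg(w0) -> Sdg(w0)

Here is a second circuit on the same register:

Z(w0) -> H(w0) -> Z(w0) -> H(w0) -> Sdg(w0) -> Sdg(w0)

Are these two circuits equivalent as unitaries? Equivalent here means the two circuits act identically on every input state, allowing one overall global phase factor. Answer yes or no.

Yes — the two circuits implement the same unitary up to a global phase.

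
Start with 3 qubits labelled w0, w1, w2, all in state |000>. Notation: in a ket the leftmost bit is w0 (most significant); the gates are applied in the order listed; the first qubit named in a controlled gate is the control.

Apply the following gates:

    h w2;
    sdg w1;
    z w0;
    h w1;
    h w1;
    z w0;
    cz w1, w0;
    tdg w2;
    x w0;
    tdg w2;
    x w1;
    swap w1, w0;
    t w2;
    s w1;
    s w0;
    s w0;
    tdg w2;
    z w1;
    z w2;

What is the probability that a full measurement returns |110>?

A full measurement returns |110> with probability 1/2.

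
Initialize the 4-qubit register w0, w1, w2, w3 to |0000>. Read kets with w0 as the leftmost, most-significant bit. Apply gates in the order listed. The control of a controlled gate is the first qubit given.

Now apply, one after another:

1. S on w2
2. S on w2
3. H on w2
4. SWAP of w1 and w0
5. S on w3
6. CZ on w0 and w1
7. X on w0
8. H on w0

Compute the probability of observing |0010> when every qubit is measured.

A full measurement returns |0010> with probability 1/4.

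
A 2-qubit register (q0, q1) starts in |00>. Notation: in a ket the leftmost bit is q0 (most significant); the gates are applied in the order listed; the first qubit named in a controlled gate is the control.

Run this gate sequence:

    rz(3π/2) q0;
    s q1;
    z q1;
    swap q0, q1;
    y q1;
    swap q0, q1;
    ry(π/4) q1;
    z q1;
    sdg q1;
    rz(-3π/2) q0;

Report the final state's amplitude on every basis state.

After the circuit, the state carries amplitude 0 on |00>, 0 on |01>, -sqrt(sqrt(2) + 2)/2 on |10>, -I*sqrt(2 - sqrt(2))/2 on |11>.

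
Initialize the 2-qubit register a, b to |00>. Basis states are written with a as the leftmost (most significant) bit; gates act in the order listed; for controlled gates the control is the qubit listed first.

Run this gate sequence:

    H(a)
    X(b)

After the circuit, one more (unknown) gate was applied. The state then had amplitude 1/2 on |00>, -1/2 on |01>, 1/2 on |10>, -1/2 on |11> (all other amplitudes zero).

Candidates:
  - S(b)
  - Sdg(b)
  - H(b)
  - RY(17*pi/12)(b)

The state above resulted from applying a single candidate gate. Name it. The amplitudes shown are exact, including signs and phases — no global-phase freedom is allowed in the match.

It was H(b) that produced the state shown.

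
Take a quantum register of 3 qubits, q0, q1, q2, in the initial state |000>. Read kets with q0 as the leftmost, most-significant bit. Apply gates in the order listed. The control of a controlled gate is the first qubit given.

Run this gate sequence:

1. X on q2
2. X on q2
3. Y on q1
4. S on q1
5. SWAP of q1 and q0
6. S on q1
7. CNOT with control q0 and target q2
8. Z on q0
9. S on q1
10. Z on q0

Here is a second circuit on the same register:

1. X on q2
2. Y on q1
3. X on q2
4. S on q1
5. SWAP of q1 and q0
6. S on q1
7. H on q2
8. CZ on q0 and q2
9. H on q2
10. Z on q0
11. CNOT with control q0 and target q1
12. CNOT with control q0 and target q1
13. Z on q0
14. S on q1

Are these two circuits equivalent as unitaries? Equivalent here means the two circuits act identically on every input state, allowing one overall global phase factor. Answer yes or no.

Yes, they are equivalent — the unitaries differ by at most a global phase.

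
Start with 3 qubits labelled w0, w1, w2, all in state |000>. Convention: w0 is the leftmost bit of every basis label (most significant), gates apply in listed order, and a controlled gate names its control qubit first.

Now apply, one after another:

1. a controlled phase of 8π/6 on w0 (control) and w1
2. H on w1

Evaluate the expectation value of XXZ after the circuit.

In the final state, XXZ has expectation 0.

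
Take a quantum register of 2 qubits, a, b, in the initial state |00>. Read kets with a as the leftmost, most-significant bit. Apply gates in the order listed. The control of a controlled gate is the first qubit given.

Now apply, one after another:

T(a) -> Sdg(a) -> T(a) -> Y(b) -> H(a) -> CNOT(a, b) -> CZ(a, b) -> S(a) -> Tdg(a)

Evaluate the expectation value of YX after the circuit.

The observable YX averages to sqrt(2)/2.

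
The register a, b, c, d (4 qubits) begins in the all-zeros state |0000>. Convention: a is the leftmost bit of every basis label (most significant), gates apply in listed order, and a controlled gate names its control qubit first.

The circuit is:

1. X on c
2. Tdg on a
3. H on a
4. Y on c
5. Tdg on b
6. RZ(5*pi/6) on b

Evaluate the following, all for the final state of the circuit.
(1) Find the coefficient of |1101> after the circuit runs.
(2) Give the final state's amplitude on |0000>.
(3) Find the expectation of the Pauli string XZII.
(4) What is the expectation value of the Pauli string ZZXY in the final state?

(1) The amplitude on |1101> is 0.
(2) |0000> carries amplitude -sqrt(2)*exp(I*pi/12)/2 in the final state.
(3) In the final state, XZII has expectation 1.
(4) The expectation value of ZZXY is 0.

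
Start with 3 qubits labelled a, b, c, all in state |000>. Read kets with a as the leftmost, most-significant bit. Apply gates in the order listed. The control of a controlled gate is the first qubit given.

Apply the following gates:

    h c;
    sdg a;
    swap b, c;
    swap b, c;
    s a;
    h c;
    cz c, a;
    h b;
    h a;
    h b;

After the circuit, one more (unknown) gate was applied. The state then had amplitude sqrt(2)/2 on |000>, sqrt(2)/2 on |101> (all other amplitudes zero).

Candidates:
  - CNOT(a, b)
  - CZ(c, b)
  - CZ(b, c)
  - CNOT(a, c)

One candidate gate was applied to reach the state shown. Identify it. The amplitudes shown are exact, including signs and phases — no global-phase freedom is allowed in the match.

The unique candidate consistent with the amplitudes is CNOT(a, c). Key observation: gates 1-6 undo each other exactly, leaving only the rest of the circuit to track.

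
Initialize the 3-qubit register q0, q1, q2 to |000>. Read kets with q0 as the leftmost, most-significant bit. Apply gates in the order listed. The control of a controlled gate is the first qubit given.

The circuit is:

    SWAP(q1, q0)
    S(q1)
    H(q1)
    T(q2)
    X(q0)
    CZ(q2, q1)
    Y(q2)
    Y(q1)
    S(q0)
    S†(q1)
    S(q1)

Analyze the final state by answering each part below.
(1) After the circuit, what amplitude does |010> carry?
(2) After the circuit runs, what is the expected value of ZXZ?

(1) |010> carries amplitude 0 in the final state.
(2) In the final state, ZXZ has expectation -1.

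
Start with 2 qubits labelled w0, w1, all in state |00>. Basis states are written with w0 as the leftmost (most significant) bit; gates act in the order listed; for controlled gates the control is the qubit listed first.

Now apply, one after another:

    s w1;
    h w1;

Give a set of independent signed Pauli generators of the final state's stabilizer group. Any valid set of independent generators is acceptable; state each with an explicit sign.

One valid set of independent stabilizer generators is +IX, +ZI (any independent generating set of the same group is equally correct).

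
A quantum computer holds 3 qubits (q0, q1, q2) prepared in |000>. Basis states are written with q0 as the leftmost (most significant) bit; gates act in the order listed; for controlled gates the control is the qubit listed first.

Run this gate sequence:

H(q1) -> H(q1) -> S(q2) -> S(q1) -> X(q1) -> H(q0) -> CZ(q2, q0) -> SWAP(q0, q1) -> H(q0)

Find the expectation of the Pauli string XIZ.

The observable XIZ averages to -1. Key observation: gates 1-2 undo each other exactly, leaving only the rest of the circuit to track.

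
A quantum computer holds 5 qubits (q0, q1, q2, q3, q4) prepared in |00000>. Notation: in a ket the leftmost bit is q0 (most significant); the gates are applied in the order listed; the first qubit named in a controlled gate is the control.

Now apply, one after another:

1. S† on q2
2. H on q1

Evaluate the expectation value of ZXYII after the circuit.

The expectation value of ZXYII is 0.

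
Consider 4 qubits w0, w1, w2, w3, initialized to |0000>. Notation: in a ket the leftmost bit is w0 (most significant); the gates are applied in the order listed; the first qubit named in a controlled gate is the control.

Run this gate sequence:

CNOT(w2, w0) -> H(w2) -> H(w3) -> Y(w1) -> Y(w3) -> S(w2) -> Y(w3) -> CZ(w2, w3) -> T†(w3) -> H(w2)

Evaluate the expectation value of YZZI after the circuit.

The expectation value of YZZI is 0.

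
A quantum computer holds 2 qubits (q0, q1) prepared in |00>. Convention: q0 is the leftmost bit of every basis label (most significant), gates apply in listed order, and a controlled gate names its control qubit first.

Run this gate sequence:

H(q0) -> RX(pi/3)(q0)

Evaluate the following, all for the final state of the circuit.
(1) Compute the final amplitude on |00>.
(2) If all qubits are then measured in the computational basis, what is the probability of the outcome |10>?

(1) |00> carries amplitude sqrt(6)/4 - sqrt(2)*I/4 in the final state.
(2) Outcome |10> occurs with probability 1/2.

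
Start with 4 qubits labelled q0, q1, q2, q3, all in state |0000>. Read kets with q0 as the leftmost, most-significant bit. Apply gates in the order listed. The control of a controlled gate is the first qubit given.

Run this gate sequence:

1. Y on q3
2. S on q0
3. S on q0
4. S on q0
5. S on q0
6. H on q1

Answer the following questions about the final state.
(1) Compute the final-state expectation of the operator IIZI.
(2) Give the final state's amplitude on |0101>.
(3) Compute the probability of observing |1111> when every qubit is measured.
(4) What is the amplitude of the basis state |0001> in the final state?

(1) The expectation value of IIZI is 1. Key observation: gates 2-5 undo each other exactly, leaving only the rest of the circuit to track.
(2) The amplitude on |0101> is sqrt(2)*I/2.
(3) A full measurement returns |1111> with probability 0.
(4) |0001> carries amplitude sqrt(2)*I/2 in the final state.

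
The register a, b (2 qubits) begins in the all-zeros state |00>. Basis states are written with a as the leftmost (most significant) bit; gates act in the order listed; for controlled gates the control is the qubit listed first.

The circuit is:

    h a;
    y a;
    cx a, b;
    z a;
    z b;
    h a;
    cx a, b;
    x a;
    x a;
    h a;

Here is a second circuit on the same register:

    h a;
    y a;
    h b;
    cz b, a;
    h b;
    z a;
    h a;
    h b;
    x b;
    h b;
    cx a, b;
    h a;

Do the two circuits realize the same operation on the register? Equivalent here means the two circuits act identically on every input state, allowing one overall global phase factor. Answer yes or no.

Yes, they are equivalent — the unitaries differ by at most a global phase.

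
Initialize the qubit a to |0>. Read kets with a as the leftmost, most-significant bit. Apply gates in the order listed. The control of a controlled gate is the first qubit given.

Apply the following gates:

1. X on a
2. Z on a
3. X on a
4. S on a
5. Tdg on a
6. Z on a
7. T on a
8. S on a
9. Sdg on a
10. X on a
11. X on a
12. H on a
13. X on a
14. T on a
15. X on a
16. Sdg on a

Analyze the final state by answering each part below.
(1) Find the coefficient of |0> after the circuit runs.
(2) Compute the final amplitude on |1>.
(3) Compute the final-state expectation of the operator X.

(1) The final state's coefficient on |0> equals -sqrt(2)*exp(I*pi/4)/2. Key observation: steps 10-11 multiply out to the identity, so the circuit reduces to the remaining gates.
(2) |1> carries amplitude sqrt(2)*I/2 in the final state.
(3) The expectation value of X is -sqrt(2)/2.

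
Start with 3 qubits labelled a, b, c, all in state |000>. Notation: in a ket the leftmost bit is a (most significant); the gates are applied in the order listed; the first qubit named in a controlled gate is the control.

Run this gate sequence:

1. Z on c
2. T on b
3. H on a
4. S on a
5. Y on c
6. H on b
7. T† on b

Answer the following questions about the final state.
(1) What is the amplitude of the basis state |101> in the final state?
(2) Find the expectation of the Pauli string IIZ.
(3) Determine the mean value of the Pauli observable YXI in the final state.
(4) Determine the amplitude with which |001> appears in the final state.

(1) The amplitude on |101> is -1/2.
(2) In the final state, IIZ has expectation -1.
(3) The expectation value of YXI is sqrt(2)/2.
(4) The amplitude on |001> is I/2.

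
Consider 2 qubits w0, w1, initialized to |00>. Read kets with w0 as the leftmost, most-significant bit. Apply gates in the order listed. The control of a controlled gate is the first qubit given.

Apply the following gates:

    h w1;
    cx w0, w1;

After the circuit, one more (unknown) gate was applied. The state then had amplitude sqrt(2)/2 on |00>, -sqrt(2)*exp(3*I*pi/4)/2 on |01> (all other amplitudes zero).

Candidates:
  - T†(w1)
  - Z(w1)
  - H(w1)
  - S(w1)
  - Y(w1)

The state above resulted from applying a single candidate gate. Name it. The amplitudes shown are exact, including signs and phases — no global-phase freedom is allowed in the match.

The unique candidate consistent with the amplitudes is T†(w1).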